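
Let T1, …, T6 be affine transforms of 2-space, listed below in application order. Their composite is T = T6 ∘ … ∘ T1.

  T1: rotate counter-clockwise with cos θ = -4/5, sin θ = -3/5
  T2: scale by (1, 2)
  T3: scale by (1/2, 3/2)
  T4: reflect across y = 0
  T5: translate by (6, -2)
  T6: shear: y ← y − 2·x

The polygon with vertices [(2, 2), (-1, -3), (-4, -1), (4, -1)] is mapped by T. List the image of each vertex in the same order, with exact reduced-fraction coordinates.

image vertices: (29/5, -26/5), (11/2, -22), (73/10, -131/5), (41/10, -27/5)

T1 rotate counter-clockwise with cos θ = -4/5, sin θ = -3/5: (2, 2) → (-2/5, -14/5); (-1, -3) → (-1, 3); (-4, -1) → (13/5, 16/5); (4, -1) → (-19/5, -8/5)
T2 scale by (1, 2): (-2/5, -14/5) → (-2/5, -28/5); (-1, 3) → (-1, 6); (13/5, 16/5) → (13/5, 32/5); (-19/5, -8/5) → (-19/5, -16/5)
T3 scale by (1/2, 3/2): (-2/5, -28/5) → (-1/5, -42/5); (-1, 6) → (-1/2, 9); (13/5, 32/5) → (13/10, 48/5); (-19/5, -16/5) → (-19/10, -24/5)
T4 reflect across y = 0: (-1/5, -42/5) → (-1/5, 42/5); (-1/2, 9) → (-1/2, -9); (13/10, 48/5) → (13/10, -48/5); (-19/10, -24/5) → (-19/10, 24/5)
T5 translate by (6, -2): (-1/5, 42/5) → (29/5, 32/5); (-1/2, -9) → (11/2, -11); (13/10, -48/5) → (73/10, -58/5); (-19/10, 24/5) → (41/10, 14/5)
T6 shear: y ← y − 2·x: (29/5, 32/5) → (29/5, -26/5); (11/2, -11) → (11/2, -22); (73/10, -58/5) → (73/10, -131/5); (41/10, 14/5) → (41/10, -27/5)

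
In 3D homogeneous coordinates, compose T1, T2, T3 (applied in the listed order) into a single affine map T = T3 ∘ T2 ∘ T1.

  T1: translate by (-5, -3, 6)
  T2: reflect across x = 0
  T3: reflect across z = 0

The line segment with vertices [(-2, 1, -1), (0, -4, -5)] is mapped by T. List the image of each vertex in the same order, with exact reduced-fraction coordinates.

T1 translate by (-5, -3, 6): (-2, 1, -1) → (-7, -2, 5); (0, -4, -5) → (-5, -7, 1)
T2 reflect across x = 0: (-7, -2, 5) → (7, -2, 5); (-5, -7, 1) → (5, -7, 1)
T3 reflect across z = 0: (7, -2, 5) → (7, -2, -5); (5, -7, 1) → (5, -7, -1)

image vertices: (7, -2, -5), (5, -7, -1)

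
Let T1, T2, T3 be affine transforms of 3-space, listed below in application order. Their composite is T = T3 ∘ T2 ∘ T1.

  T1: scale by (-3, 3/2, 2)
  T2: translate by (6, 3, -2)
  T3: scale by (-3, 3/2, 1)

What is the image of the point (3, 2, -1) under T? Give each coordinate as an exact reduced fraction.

T(p) = (9, 9, -4)

T1 scale by (-3, 3/2, 2): (3, 2, -1) → (-9, 3, -2)
T2 translate by (6, 3, -2): (-9, 3, -2) → (-3, 6, -4)
T3 scale by (-3, 3/2, 1): (-3, 6, -4) → (9, 9, -4)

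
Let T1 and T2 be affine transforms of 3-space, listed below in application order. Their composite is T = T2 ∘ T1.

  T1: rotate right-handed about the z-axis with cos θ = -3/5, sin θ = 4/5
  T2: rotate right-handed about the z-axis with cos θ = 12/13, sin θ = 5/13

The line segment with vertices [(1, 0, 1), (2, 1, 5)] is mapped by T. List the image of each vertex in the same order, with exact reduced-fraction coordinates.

T1 rotate right-handed about the z-axis with cos θ = -3/5, sin θ = 4/5: (1, 0, 1) → (-3/5, 4/5, 1); (2, 1, 5) → (-2, 1, 5)
T2 rotate right-handed about the z-axis with cos θ = 12/13, sin θ = 5/13: (-3/5, 4/5, 1) → (-56/65, 33/65, 1); (-2, 1, 5) → (-29/13, 2/13, 5)

image vertices: (-56/65, 33/65, 1), (-29/13, 2/13, 5)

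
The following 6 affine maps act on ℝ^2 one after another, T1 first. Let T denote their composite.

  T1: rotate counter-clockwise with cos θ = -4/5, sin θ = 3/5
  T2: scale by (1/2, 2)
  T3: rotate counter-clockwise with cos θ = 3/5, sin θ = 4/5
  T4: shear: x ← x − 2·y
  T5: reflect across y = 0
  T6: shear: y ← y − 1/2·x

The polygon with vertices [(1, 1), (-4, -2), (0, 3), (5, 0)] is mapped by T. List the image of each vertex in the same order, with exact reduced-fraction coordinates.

image vertices: (3/2, 1/20), (1, -13/10), (21/2, -33/20), (-10, 3)

T1 rotate counter-clockwise with cos θ = -4/5, sin θ = 3/5: (1, 1) → (-7/5, -1/5); (-4, -2) → (22/5, -4/5); (0, 3) → (-9/5, -12/5); (5, 0) → (-4, 3)
T2 scale by (1/2, 2): (-7/5, -1/5) → (-7/10, -2/5); (22/5, -4/5) → (11/5, -8/5); (-9/5, -12/5) → (-9/10, -24/5); (-4, 3) → (-2, 6)
T3 rotate counter-clockwise with cos θ = 3/5, sin θ = 4/5: (-7/10, -2/5) → (-1/10, -4/5); (11/5, -8/5) → (13/5, 4/5); (-9/10, -24/5) → (33/10, -18/5); (-2, 6) → (-6, 2)
T4 shear: x ← x − 2·y: (-1/10, -4/5) → (3/2, -4/5); (13/5, 4/5) → (1, 4/5); (33/10, -18/5) → (21/2, -18/5); (-6, 2) → (-10, 2)
T5 reflect across y = 0: (3/2, -4/5) → (3/2, 4/5); (1, 4/5) → (1, -4/5); (21/2, -18/5) → (21/2, 18/5); (-10, 2) → (-10, -2)
T6 shear: y ← y − 1/2·x: (3/2, 4/5) → (3/2, 1/20); (1, -4/5) → (1, -13/10); (21/2, 18/5) → (21/2, -33/20); (-10, -2) → (-10, 3)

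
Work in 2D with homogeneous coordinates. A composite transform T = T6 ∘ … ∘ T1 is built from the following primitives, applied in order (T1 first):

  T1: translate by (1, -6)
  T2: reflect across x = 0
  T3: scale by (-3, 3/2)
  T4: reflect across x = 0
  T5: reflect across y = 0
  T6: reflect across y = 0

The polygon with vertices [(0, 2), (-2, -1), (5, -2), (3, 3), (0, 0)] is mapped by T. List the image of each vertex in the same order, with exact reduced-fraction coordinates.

T1 translate by (1, -6): (0, 2) → (1, -4); (-2, -1) → (-1, -7); (5, -2) → (6, -8); (3, 3) → (4, -3); (0, 0) → (1, -6)
T2 reflect across x = 0: (1, -4) → (-1, -4); (-1, -7) → (1, -7); (6, -8) → (-6, -8); (4, -3) → (-4, -3); (1, -6) → (-1, -6)
T3 scale by (-3, 3/2): (-1, -4) → (3, -6); (1, -7) → (-3, -21/2); (-6, -8) → (18, -12); (-4, -3) → (12, -9/2); (-1, -6) → (3, -9)
T4 reflect across x = 0: (3, -6) → (-3, -6); (-3, -21/2) → (3, -21/2); (18, -12) → (-18, -12); (12, -9/2) → (-12, -9/2); (3, -9) → (-3, -9)
T5 reflect across y = 0: (-3, -6) → (-3, 6); (3, -21/2) → (3, 21/2); (-18, -12) → (-18, 12); (-12, -9/2) → (-12, 9/2); (-3, -9) → (-3, 9)
T6 reflect across y = 0: (-3, 6) → (-3, -6); (3, 21/2) → (3, -21/2); (-18, 12) → (-18, -12); (-12, 9/2) → (-12, -9/2); (-3, 9) → (-3, -9)

image vertices: (-3, -6), (3, -21/2), (-18, -12), (-12, -9/2), (-3, -9)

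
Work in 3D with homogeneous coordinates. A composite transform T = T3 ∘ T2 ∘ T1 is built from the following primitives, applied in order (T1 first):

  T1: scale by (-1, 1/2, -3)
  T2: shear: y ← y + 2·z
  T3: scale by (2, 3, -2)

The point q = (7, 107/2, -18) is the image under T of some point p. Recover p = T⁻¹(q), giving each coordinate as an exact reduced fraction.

p = (-7/2, -1/3, -3)

T1 = [-1 0 0 0; 0 1/2 0 0; 0 0 -3 0; 0 0 0 1]
T2·T1 = [-1 0 0 0; 0 1/2 -6 0; 0 0 -3 0; 0 0 0 1]
T3·…·T1 = [-2 0 0 0; 0 3/2 -18 0; 0 0 6 0; 0 0 0 1]
det M = -18; M⁻¹ = [-1/2 0 0 0; 0 2/3 2 0; 0 0 1/6 0; 0 0 0 1]
M⁻¹ · (7, 107/2, -18)ᵀ = (-7/2, -1/3, -3)ᵀ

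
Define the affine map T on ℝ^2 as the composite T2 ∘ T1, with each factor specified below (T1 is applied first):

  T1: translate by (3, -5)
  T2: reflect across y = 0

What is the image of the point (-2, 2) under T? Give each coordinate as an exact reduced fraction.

T(p) = (1, 3)

T1 translate by (3, -5): (-2, 2) → (1, -3)
T2 reflect across y = 0: (1, -3) → (1, 3)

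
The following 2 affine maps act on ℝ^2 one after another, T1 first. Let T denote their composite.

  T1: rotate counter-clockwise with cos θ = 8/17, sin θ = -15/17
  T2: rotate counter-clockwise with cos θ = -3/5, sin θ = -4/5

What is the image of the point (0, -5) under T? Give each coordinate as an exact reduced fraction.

T1 rotate counter-clockwise with cos θ = 8/17, sin θ = -15/17: (0, -5) → (-75/17, -40/17)
T2 rotate counter-clockwise with cos θ = -3/5, sin θ = -4/5: (-75/17, -40/17) → (13/17, 84/17)

T(p) = (13/17, 84/17)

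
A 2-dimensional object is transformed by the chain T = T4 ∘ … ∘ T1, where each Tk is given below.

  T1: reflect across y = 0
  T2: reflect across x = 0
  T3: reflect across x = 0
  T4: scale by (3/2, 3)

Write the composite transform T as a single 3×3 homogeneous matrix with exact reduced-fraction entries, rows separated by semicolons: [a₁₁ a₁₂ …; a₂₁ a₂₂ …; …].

T1 = [1 0 0; 0 -1 0; 0 0 1]
T2·T1 = [-1 0 0; 0 -1 0; 0 0 1]
T3·…·T1 = [1 0 0; 0 -1 0; 0 0 1]
T4·…·T1 = [3/2 0 0; 0 -3 0; 0 0 1]

T = [3/2 0 0; 0 -3 0; 0 0 1]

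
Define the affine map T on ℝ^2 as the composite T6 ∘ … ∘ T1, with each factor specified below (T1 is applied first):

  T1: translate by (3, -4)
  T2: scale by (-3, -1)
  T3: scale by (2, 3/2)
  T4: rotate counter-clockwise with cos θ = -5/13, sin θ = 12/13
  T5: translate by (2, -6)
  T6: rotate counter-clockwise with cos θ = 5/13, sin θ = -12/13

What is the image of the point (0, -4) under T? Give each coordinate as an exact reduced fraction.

T1 translate by (3, -4): (0, -4) → (3, -8)
T2 scale by (-3, -1): (3, -8) → (-9, 8)
T3 scale by (2, 3/2): (-9, 8) → (-18, 12)
T4 rotate counter-clockwise with cos θ = -5/13, sin θ = 12/13: (-18, 12) → (-54/13, -276/13)
T5 translate by (2, -6): (-54/13, -276/13) → (-28/13, -354/13)
T6 rotate counter-clockwise with cos θ = 5/13, sin θ = -12/13: (-28/13, -354/13) → (-4388/169, -1434/169)

T(p) = (-4388/169, -1434/169)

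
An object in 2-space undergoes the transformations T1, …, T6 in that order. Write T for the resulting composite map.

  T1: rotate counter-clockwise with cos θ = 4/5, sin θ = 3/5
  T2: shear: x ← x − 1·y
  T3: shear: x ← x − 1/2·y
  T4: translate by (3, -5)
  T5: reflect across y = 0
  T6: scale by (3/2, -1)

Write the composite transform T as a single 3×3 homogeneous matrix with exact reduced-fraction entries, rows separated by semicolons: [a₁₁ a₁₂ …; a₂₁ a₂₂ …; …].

T1 = [4/5 -3/5 0; 3/5 4/5 0; 0 0 1]
T2·T1 = [1/5 -7/5 0; 3/5 4/5 0; 0 0 1]
T3·…·T1 = [-1/10 -9/5 0; 3/5 4/5 0; 0 0 1]
T4·…·T1 = [-1/10 -9/5 3; 3/5 4/5 -5; 0 0 1]
T5·…·T1 = [-1/10 -9/5 3; -3/5 -4/5 5; 0 0 1]
T6·…·T1 = [-3/20 -27/10 9/2; 3/5 4/5 -5; 0 0 1]

T = [-3/20 -27/10 9/2; 3/5 4/5 -5; 0 0 1]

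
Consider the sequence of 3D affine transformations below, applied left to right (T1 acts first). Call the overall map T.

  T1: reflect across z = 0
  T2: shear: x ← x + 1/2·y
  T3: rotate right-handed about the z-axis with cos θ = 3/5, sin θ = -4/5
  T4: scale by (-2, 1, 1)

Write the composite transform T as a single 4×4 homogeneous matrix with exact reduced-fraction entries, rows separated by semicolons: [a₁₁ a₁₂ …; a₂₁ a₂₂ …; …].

T1 = [1 0 0 0; 0 1 0 0; 0 0 -1 0; 0 0 0 1]
T2·T1 = [1 1/2 0 0; 0 1 0 0; 0 0 -1 0; 0 0 0 1]
T3·…·T1 = [3/5 11/10 0 0; -4/5 1/5 0 0; 0 0 -1 0; 0 0 0 1]
T4·…·T1 = [-6/5 -11/5 0 0; -4/5 1/5 0 0; 0 0 -1 0; 0 0 0 1]

T = [-6/5 -11/5 0 0; -4/5 1/5 0 0; 0 0 -1 0; 0 0 0 1]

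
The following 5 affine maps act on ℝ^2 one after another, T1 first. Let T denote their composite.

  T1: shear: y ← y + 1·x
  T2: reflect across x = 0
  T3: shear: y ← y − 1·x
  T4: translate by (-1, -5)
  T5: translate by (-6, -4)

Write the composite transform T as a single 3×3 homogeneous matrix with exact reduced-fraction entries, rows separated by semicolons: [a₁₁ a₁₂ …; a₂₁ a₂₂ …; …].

T = [-1 0 -7; 2 1 -9; 0 0 1]

T1 = [1 0 0; 1 1 0; 0 0 1]
T2·T1 = [-1 0 0; 1 1 0; 0 0 1]
T3·…·T1 = [-1 0 0; 2 1 0; 0 0 1]
T4·…·T1 = [-1 0 -1; 2 1 -5; 0 0 1]
T5·…·T1 = [-1 0 -7; 2 1 -9; 0 0 1]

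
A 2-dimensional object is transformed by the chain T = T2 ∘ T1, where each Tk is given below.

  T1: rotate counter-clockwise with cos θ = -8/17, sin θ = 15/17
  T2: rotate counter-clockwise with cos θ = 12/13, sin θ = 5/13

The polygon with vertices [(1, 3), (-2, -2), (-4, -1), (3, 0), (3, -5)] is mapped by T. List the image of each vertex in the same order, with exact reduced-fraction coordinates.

T1 rotate counter-clockwise with cos θ = -8/17, sin θ = 15/17: (1, 3) → (-53/17, -9/17); (-2, -2) → (46/17, -14/17); (-4, -1) → (47/17, -52/17); (3, 0) → (-24/17, 45/17); (3, -5) → (3, 5)
T2 rotate counter-clockwise with cos θ = 12/13, sin θ = 5/13: (-53/17, -9/17) → (-591/221, -373/221); (46/17, -14/17) → (622/221, 62/221); (47/17, -52/17) → (824/221, -389/221); (-24/17, 45/17) → (-513/221, 420/221); (3, 5) → (11/13, 75/13)

image vertices: (-591/221, -373/221), (622/221, 62/221), (824/221, -389/221), (-513/221, 420/221), (11/13, 75/13)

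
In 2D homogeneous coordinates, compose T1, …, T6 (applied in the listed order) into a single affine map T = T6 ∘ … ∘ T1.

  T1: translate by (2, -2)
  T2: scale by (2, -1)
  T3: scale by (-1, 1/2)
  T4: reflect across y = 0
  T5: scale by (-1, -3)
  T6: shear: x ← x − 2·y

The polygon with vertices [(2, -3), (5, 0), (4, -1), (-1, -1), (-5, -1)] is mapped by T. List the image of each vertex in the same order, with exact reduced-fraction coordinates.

image vertices: (-7, 15/2), (8, 3), (3, 9/2), (-7, 9/2), (-15, 9/2)

T1 translate by (2, -2): (2, -3) → (4, -5); (5, 0) → (7, -2); (4, -1) → (6, -3); (-1, -1) → (1, -3); (-5, -1) → (-3, -3)
T2 scale by (2, -1): (4, -5) → (8, 5); (7, -2) → (14, 2); (6, -3) → (12, 3); (1, -3) → (2, 3); (-3, -3) → (-6, 3)
T3 scale by (-1, 1/2): (8, 5) → (-8, 5/2); (14, 2) → (-14, 1); (12, 3) → (-12, 3/2); (2, 3) → (-2, 3/2); (-6, 3) → (6, 3/2)
T4 reflect across y = 0: (-8, 5/2) → (-8, -5/2); (-14, 1) → (-14, -1); (-12, 3/2) → (-12, -3/2); (-2, 3/2) → (-2, -3/2); (6, 3/2) → (6, -3/2)
T5 scale by (-1, -3): (-8, -5/2) → (8, 15/2); (-14, -1) → (14, 3); (-12, -3/2) → (12, 9/2); (-2, -3/2) → (2, 9/2); (6, -3/2) → (-6, 9/2)
T6 shear: x ← x − 2·y: (8, 15/2) → (-7, 15/2); (14, 3) → (8, 3); (12, 9/2) → (3, 9/2); (2, 9/2) → (-7, 9/2); (-6, 9/2) → (-15, 9/2)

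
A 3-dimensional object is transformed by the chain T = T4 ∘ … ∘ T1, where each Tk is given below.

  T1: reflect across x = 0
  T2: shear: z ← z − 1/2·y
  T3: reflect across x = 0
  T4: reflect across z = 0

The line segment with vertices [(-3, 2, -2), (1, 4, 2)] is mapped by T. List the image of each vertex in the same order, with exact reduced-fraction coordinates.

image vertices: (-3, 2, 3), (1, 4, 0)

T1 reflect across x = 0: (-3, 2, -2) → (3, 2, -2); (1, 4, 2) → (-1, 4, 2)
T2 shear: z ← z − 1/2·y: (3, 2, -2) → (3, 2, -3); (-1, 4, 2) → (-1, 4, 0)
T3 reflect across x = 0: (3, 2, -3) → (-3, 2, -3); (-1, 4, 0) → (1, 4, 0)
T4 reflect across z = 0: (-3, 2, -3) → (-3, 2, 3); (1, 4, 0) → (1, 4, 0)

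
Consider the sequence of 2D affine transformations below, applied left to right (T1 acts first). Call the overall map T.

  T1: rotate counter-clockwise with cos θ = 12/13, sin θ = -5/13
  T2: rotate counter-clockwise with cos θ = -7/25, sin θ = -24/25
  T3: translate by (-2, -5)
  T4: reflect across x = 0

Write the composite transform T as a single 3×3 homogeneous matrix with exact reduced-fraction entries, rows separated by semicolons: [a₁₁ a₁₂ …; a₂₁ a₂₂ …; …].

T = [204/325 -253/325 2; -253/325 -204/325 -5; 0 0 1]

T1 = [12/13 5/13 0; -5/13 12/13 0; 0 0 1]
T2·T1 = [-204/325 253/325 0; -253/325 -204/325 0; 0 0 1]
T3·…·T1 = [-204/325 253/325 -2; -253/325 -204/325 -5; 0 0 1]
T4·…·T1 = [204/325 -253/325 2; -253/325 -204/325 -5; 0 0 1]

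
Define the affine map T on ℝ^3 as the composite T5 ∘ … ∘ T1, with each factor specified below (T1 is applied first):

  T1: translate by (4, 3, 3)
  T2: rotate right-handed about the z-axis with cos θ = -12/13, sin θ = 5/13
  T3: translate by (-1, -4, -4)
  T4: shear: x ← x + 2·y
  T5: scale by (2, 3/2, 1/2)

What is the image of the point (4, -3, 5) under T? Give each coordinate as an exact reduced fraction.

T1 translate by (4, 3, 3): (4, -3, 5) → (8, 0, 8)
T2 rotate right-handed about the z-axis with cos θ = -12/13, sin θ = 5/13: (8, 0, 8) → (-96/13, 40/13, 8)
T3 translate by (-1, -4, -4): (-96/13, 40/13, 8) → (-109/13, -12/13, 4)
T4 shear: x ← x + 2·y: (-109/13, -12/13, 4) → (-133/13, -12/13, 4)
T5 scale by (2, 3/2, 1/2): (-133/13, -12/13, 4) → (-266/13, -18/13, 2)

T(p) = (-266/13, -18/13, 2)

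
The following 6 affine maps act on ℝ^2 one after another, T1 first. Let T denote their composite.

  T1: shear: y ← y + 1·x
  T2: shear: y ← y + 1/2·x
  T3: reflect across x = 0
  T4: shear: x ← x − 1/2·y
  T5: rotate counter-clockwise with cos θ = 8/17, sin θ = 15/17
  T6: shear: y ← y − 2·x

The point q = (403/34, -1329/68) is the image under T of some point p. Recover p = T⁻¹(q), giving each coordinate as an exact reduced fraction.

p = (-5, -1)

T1 = [1 0 0; 1 1 0; 0 0 1]
T2·T1 = [1 0 0; 3/2 1 0; 0 0 1]
T3·…·T1 = [-1 0 0; 3/2 1 0; 0 0 1]
T4·…·T1 = [-7/4 -1/2 0; 3/2 1 0; 0 0 1]
T5·…·T1 = [-73/34 -19/17 0; -57/68 1/34 0; 0 0 1]
T6·…·T1 = [-73/34 -19/17 0; 235/68 77/34 0; 0 0 1]
det M = -1; M⁻¹ = [-77/34 -19/17 0; 235/68 73/34 0; 0 0 1]
M⁻¹ · (403/34, -1329/68)ᵀ = (-5, -1)ᵀ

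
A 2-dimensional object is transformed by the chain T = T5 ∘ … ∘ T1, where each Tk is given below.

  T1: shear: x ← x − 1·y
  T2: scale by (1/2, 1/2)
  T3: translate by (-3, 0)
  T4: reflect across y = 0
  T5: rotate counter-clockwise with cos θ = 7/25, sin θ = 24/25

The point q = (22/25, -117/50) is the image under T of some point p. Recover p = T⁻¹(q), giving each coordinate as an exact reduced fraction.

p = (5, 3)

T1 = [1 -1 0; 0 1 0; 0 0 1]
T2·T1 = [1/2 -1/2 0; 0 1/2 0; 0 0 1]
T3·…·T1 = [1/2 -1/2 -3; 0 1/2 0; 0 0 1]
T4·…·T1 = [1/2 -1/2 -3; 0 -1/2 0; 0 0 1]
T5·…·T1 = [7/50 17/50 -21/25; 12/25 -31/50 -72/25; 0 0 1]
det M = -1/4; M⁻¹ = [62/25 34/25 6; 48/25 -14/25 0; 0 0 1]
M⁻¹ · (22/25, -117/50)ᵀ = (5, 3)ᵀ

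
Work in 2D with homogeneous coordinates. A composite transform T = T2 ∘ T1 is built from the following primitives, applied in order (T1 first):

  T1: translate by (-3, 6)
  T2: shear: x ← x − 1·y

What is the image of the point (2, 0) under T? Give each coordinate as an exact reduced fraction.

T1 translate by (-3, 6): (2, 0) → (-1, 6)
T2 shear: x ← x − 1·y: (-1, 6) → (-7, 6)

T(p) = (-7, 6)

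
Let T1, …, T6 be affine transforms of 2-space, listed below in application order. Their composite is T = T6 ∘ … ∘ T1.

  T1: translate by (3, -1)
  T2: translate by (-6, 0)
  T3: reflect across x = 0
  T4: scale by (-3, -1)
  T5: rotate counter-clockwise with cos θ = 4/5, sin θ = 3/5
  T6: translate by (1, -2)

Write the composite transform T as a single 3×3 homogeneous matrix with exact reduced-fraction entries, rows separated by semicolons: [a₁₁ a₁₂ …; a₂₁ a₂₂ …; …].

T = [12/5 3/5 -34/5; 9/5 -4/5 -33/5; 0 0 1]

T1 = [1 0 3; 0 1 -1; 0 0 1]
T2·T1 = [1 0 -3; 0 1 -1; 0 0 1]
T3·…·T1 = [-1 0 3; 0 1 -1; 0 0 1]
T4·…·T1 = [3 0 -9; 0 -1 1; 0 0 1]
T5·…·T1 = [12/5 3/5 -39/5; 9/5 -4/5 -23/5; 0 0 1]
T6·…·T1 = [12/5 3/5 -34/5; 9/5 -4/5 -33/5; 0 0 1]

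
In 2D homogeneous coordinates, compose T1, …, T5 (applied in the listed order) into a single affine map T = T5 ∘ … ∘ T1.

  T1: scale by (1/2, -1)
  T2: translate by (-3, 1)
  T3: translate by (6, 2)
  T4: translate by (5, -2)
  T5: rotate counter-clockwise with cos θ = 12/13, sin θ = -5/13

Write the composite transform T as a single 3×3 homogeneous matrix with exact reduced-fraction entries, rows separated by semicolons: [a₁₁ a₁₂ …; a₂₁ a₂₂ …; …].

T1 = [1/2 0 0; 0 -1 0; 0 0 1]
T2·T1 = [1/2 0 -3; 0 -1 1; 0 0 1]
T3·…·T1 = [1/2 0 3; 0 -1 3; 0 0 1]
T4·…·T1 = [1/2 0 8; 0 -1 1; 0 0 1]
T5·…·T1 = [6/13 -5/13 101/13; -5/26 -12/13 -28/13; 0 0 1]

T = [6/13 -5/13 101/13; -5/26 -12/13 -28/13; 0 0 1]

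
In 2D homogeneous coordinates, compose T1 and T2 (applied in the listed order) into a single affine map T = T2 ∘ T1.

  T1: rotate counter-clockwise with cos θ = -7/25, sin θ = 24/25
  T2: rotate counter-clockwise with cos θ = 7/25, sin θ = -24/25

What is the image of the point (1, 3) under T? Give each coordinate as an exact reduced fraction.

T(p) = (-481/625, 1917/625)

T1 rotate counter-clockwise with cos θ = -7/25, sin θ = 24/25: (1, 3) → (-79/25, 3/25)
T2 rotate counter-clockwise with cos θ = 7/25, sin θ = -24/25: (-79/25, 3/25) → (-481/625, 1917/625)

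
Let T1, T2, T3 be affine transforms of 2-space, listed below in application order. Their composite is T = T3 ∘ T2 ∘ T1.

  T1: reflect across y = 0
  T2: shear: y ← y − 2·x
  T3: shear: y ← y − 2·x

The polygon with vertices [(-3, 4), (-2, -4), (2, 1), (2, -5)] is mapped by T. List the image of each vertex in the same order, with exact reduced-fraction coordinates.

image vertices: (-3, 8), (-2, 12), (2, -9), (2, -3)

T1 reflect across y = 0: (-3, 4) → (-3, -4); (-2, -4) → (-2, 4); (2, 1) → (2, -1); (2, -5) → (2, 5)
T2 shear: y ← y − 2·x: (-3, -4) → (-3, 2); (-2, 4) → (-2, 8); (2, -1) → (2, -5); (2, 5) → (2, 1)
T3 shear: y ← y − 2·x: (-3, 2) → (-3, 8); (-2, 8) → (-2, 12); (2, -5) → (2, -9); (2, 1) → (2, -3)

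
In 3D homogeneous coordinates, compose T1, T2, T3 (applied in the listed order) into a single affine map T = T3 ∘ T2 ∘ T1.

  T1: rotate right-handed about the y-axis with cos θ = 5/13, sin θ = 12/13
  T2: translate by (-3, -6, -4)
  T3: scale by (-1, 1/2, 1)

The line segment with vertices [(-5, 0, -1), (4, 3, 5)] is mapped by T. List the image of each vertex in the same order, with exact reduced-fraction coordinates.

T1 rotate right-handed about the y-axis with cos θ = 5/13, sin θ = 12/13: (-5, 0, -1) → (-37/13, 0, 55/13); (4, 3, 5) → (80/13, 3, -23/13)
T2 translate by (-3, -6, -4): (-37/13, 0, 55/13) → (-76/13, -6, 3/13); (80/13, 3, -23/13) → (41/13, -3, -75/13)
T3 scale by (-1, 1/2, 1): (-76/13, -6, 3/13) → (76/13, -3, 3/13); (41/13, -3, -75/13) → (-41/13, -3/2, -75/13)

image vertices: (76/13, -3, 3/13), (-41/13, -3/2, -75/13)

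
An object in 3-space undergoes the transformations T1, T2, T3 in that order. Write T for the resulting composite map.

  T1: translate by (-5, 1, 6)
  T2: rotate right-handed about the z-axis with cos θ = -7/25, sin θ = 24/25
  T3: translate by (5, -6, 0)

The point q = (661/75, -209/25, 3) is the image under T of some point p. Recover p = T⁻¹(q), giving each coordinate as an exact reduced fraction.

T1 = [1 0 0 -5; 0 1 0 1; 0 0 1 6; 0 0 0 1]
T2·T1 = [-7/25 -24/25 0 11/25; 24/25 -7/25 0 -127/25; 0 0 1 6; 0 0 0 1]
T3·…·T1 = [-7/25 -24/25 0 136/25; 24/25 -7/25 0 -277/25; 0 0 1 6; 0 0 0 1]
det M = 1; M⁻¹ = [-7/25 24/25 0 304/25; -24/25 -7/25 0 53/25; 0 0 1 -6; 0 0 0 1]
M⁻¹ · (661/75, -209/25, 3)ᵀ = (5/3, -4, -3)ᵀ

p = (5/3, -4, -3)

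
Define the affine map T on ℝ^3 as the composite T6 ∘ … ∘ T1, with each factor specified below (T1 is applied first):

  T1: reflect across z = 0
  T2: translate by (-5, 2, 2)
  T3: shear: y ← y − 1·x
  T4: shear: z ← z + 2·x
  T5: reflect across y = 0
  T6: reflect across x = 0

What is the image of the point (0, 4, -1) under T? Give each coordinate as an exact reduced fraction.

T(p) = (5, -11, -7)

T1 reflect across z = 0: (0, 4, -1) → (0, 4, 1)
T2 translate by (-5, 2, 2): (0, 4, 1) → (-5, 6, 3)
T3 shear: y ← y − 1·x: (-5, 6, 3) → (-5, 11, 3)
T4 shear: z ← z + 2·x: (-5, 11, 3) → (-5, 11, -7)
T5 reflect across y = 0: (-5, 11, -7) → (-5, -11, -7)
T6 reflect across x = 0: (-5, -11, -7) → (5, -11, -7)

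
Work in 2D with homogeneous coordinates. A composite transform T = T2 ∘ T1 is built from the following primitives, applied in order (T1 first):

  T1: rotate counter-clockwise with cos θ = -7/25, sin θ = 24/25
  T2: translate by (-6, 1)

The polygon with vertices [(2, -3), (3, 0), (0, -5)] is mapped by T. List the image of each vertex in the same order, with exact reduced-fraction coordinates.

image vertices: (-92/25, 94/25), (-171/25, 97/25), (-6/5, 12/5)

T1 rotate counter-clockwise with cos θ = -7/25, sin θ = 24/25: (2, -3) → (58/25, 69/25); (3, 0) → (-21/25, 72/25); (0, -5) → (24/5, 7/5)
T2 translate by (-6, 1): (58/25, 69/25) → (-92/25, 94/25); (-21/25, 72/25) → (-171/25, 97/25); (24/5, 7/5) → (-6/5, 12/5)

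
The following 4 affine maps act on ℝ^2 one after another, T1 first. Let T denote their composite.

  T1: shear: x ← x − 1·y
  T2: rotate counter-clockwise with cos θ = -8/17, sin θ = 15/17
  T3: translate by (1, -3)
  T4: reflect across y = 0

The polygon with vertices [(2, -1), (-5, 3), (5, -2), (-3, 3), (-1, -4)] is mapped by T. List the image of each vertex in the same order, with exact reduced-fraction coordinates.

image vertices: (8/17, -2/17), (36/17, 195/17), (-9/17, -70/17), (20/17, 165/17), (53/17, -26/17)

T1 shear: x ← x − 1·y: (2, -1) → (3, -1); (-5, 3) → (-8, 3); (5, -2) → (7, -2); (-3, 3) → (-6, 3); (-1, -4) → (3, -4)
T2 rotate counter-clockwise with cos θ = -8/17, sin θ = 15/17: (3, -1) → (-9/17, 53/17); (-8, 3) → (19/17, -144/17); (7, -2) → (-26/17, 121/17); (-6, 3) → (3/17, -114/17); (3, -4) → (36/17, 77/17)
T3 translate by (1, -3): (-9/17, 53/17) → (8/17, 2/17); (19/17, -144/17) → (36/17, -195/17); (-26/17, 121/17) → (-9/17, 70/17); (3/17, -114/17) → (20/17, -165/17); (36/17, 77/17) → (53/17, 26/17)
T4 reflect across y = 0: (8/17, 2/17) → (8/17, -2/17); (36/17, -195/17) → (36/17, 195/17); (-9/17, 70/17) → (-9/17, -70/17); (20/17, -165/17) → (20/17, 165/17); (53/17, 26/17) → (53/17, -26/17)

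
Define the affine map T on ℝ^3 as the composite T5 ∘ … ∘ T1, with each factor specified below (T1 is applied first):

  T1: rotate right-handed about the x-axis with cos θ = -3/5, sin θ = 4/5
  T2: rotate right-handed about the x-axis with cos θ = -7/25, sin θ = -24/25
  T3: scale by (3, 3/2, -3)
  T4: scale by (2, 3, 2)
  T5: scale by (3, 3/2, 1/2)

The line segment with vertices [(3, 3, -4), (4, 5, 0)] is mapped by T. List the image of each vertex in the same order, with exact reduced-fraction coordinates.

image vertices: (54, 14229/500, 1008/125), (72, 3159/100, -132/25)

T1 rotate right-handed about the x-axis with cos θ = -3/5, sin θ = 4/5: (3, 3, -4) → (3, 7/5, 24/5); (4, 5, 0) → (4, -3, 4)
T2 rotate right-handed about the x-axis with cos θ = -7/25, sin θ = -24/25: (3, 7/5, 24/5) → (3, 527/125, -336/125); (4, -3, 4) → (4, 117/25, 44/25)
T3 scale by (3, 3/2, -3): (3, 527/125, -336/125) → (9, 1581/250, 1008/125); (4, 117/25, 44/25) → (12, 351/50, -132/25)
T4 scale by (2, 3, 2): (9, 1581/250, 1008/125) → (18, 4743/250, 2016/125); (12, 351/50, -132/25) → (24, 1053/50, -264/25)
T5 scale by (3, 3/2, 1/2): (18, 4743/250, 2016/125) → (54, 14229/500, 1008/125); (24, 1053/50, -264/25) → (72, 3159/100, -132/25)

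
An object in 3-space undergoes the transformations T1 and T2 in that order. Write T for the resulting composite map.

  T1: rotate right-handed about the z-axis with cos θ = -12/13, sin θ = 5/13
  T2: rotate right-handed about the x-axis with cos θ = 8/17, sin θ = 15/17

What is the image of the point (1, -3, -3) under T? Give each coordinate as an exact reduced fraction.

T1 rotate right-handed about the z-axis with cos θ = -12/13, sin θ = 5/13: (1, -3, -3) → (3/13, 41/13, -3)
T2 rotate right-handed about the x-axis with cos θ = 8/17, sin θ = 15/17: (3/13, 41/13, -3) → (3/13, 913/221, 303/221)

T(p) = (3/13, 913/221, 303/221)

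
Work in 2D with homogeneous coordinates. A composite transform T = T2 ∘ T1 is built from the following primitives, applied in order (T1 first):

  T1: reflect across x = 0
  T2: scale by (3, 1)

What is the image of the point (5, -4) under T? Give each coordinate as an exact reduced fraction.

T(p) = (-15, -4)

T1 reflect across x = 0: (5, -4) → (-5, -4)
T2 scale by (3, 1): (-5, -4) → (-15, -4)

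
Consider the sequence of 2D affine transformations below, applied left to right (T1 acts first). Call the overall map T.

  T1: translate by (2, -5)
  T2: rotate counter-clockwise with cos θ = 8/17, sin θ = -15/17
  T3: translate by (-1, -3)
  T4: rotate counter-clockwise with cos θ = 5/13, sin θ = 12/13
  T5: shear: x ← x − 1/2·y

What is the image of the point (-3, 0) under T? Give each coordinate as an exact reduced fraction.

T1 translate by (2, -5): (-3, 0) → (-1, -5)
T2 rotate counter-clockwise with cos θ = 8/17, sin θ = -15/17: (-1, -5) → (-83/17, -25/17)
T3 translate by (-1, -3): (-83/17, -25/17) → (-100/17, -76/17)
T4 rotate counter-clockwise with cos θ = 5/13, sin θ = 12/13: (-100/17, -76/17) → (412/221, -1580/221)
T5 shear: x ← x − 1/2·y: (412/221, -1580/221) → (1202/221, -1580/221)

T(p) = (1202/221, -1580/221)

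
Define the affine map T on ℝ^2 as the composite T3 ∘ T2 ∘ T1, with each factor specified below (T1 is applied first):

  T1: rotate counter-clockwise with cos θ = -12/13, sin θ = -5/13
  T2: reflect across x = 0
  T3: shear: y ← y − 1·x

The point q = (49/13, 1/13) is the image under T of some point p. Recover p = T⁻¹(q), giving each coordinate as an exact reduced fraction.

T1 = [-12/13 5/13 0; -5/13 -12/13 0; 0 0 1]
T2·T1 = [12/13 -5/13 0; -5/13 -12/13 0; 0 0 1]
T3·…·T1 = [12/13 -5/13 0; -17/13 -7/13 0; 0 0 1]
det M = -1; M⁻¹ = [7/13 -5/13 0; -17/13 -12/13 0; 0 0 1]
M⁻¹ · (49/13, 1/13)ᵀ = (2, -5)ᵀ

p = (2, -5)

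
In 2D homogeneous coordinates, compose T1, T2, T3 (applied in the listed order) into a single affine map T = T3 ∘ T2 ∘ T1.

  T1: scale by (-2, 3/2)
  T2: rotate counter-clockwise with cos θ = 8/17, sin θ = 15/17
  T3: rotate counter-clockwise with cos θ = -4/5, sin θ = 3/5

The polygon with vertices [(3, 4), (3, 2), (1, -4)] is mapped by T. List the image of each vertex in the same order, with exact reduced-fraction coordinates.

T1 scale by (-2, 3/2): (3, 4) → (-6, 6); (3, 2) → (-6, 3); (1, -4) → (-2, -6)
T2 rotate counter-clockwise with cos θ = 8/17, sin θ = 15/17: (-6, 6) → (-138/17, -42/17); (-6, 3) → (-93/17, -66/17); (-2, -6) → (74/17, -78/17)
T3 rotate counter-clockwise with cos θ = -4/5, sin θ = 3/5: (-138/17, -42/17) → (678/85, -246/85); (-93/17, -66/17) → (114/17, -3/17); (74/17, -78/17) → (-62/85, 534/85)

image vertices: (678/85, -246/85), (114/17, -3/17), (-62/85, 534/85)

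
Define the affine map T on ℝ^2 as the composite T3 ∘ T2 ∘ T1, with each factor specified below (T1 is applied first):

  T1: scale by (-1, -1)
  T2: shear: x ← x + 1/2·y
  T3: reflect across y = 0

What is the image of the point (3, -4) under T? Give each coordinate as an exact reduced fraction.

T1 scale by (-1, -1): (3, -4) → (-3, 4)
T2 shear: x ← x + 1/2·y: (-3, 4) → (-1, 4)
T3 reflect across y = 0: (-1, 4) → (-1, -4)

T(p) = (-1, -4)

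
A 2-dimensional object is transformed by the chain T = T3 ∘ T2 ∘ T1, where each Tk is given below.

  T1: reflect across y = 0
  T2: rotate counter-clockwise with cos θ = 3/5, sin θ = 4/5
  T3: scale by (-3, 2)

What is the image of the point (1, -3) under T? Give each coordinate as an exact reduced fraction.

T(p) = (27/5, 26/5)

T1 reflect across y = 0: (1, -3) → (1, 3)
T2 rotate counter-clockwise with cos θ = 3/5, sin θ = 4/5: (1, 3) → (-9/5, 13/5)
T3 scale by (-3, 2): (-9/5, 13/5) → (27/5, 26/5)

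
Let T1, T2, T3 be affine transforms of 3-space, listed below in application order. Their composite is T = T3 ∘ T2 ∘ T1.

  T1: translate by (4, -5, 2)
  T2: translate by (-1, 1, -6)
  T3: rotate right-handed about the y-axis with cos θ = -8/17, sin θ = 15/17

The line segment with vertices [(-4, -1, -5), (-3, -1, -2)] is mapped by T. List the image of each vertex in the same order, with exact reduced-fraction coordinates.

image vertices: (-127/17, -5, 87/17), (-90/17, -5, 48/17)

T1 translate by (4, -5, 2): (-4, -1, -5) → (0, -6, -3); (-3, -1, -2) → (1, -6, 0)
T2 translate by (-1, 1, -6): (0, -6, -3) → (-1, -5, -9); (1, -6, 0) → (0, -5, -6)
T3 rotate right-handed about the y-axis with cos θ = -8/17, sin θ = 15/17: (-1, -5, -9) → (-127/17, -5, 87/17); (0, -5, -6) → (-90/17, -5, 48/17)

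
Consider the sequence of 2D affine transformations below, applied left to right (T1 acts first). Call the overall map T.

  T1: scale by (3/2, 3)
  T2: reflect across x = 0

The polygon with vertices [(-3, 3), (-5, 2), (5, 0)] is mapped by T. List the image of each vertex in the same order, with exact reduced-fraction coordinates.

T1 scale by (3/2, 3): (-3, 3) → (-9/2, 9); (-5, 2) → (-15/2, 6); (5, 0) → (15/2, 0)
T2 reflect across x = 0: (-9/2, 9) → (9/2, 9); (-15/2, 6) → (15/2, 6); (15/2, 0) → (-15/2, 0)

image vertices: (9/2, 9), (15/2, 6), (-15/2, 0)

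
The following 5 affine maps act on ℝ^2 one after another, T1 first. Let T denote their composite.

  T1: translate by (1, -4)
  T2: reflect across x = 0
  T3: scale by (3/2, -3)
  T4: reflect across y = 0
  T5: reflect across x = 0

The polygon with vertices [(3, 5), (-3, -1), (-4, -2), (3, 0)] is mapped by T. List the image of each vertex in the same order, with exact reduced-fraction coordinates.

image vertices: (6, 3), (-3, -15), (-9/2, -18), (6, -12)

T1 translate by (1, -4): (3, 5) → (4, 1); (-3, -1) → (-2, -5); (-4, -2) → (-3, -6); (3, 0) → (4, -4)
T2 reflect across x = 0: (4, 1) → (-4, 1); (-2, -5) → (2, -5); (-3, -6) → (3, -6); (4, -4) → (-4, -4)
T3 scale by (3/2, -3): (-4, 1) → (-6, -3); (2, -5) → (3, 15); (3, -6) → (9/2, 18); (-4, -4) → (-6, 12)
T4 reflect across y = 0: (-6, -3) → (-6, 3); (3, 15) → (3, -15); (9/2, 18) → (9/2, -18); (-6, 12) → (-6, -12)
T5 reflect across x = 0: (-6, 3) → (6, 3); (3, -15) → (-3, -15); (9/2, -18) → (-9/2, -18); (-6, -12) → (6, -12)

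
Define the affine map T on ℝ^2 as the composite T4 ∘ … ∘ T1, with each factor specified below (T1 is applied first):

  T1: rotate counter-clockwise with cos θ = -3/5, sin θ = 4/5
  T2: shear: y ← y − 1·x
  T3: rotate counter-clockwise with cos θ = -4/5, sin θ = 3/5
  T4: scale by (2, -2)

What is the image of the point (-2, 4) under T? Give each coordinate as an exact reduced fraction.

T1 rotate counter-clockwise with cos θ = -3/5, sin θ = 4/5: (-2, 4) → (-2, -4)
T2 shear: y ← y − 1·x: (-2, -4) → (-2, -2)
T3 rotate counter-clockwise with cos θ = -4/5, sin θ = 3/5: (-2, -2) → (14/5, 2/5)
T4 scale by (2, -2): (14/5, 2/5) → (28/5, -4/5)

T(p) = (28/5, -4/5)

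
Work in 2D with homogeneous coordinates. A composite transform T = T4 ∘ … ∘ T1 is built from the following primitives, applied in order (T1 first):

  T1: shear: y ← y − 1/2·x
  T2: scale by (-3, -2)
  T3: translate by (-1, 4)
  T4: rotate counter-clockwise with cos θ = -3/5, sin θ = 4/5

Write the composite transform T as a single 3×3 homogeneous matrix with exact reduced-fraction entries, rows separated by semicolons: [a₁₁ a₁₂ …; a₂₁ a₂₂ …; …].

T = [1 8/5 -13/5; -3 6/5 -16/5; 0 0 1]

T1 = [1 0 0; -1/2 1 0; 0 0 1]
T2·T1 = [-3 0 0; 1 -2 0; 0 0 1]
T3·…·T1 = [-3 0 -1; 1 -2 4; 0 0 1]
T4·…·T1 = [1 8/5 -13/5; -3 6/5 -16/5; 0 0 1]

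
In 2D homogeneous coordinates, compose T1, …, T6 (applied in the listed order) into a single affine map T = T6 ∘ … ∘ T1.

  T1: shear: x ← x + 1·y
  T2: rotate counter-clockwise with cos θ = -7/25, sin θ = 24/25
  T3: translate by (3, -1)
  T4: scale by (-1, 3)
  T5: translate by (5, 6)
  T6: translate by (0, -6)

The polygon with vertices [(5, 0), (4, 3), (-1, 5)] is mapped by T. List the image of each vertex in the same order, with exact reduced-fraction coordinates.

image vertices: (17/5, 57/5), (171/25, 366/25), (198/25, 108/25)

T1 shear: x ← x + 1·y: (5, 0) → (5, 0); (4, 3) → (7, 3); (-1, 5) → (4, 5)
T2 rotate counter-clockwise with cos θ = -7/25, sin θ = 24/25: (5, 0) → (-7/5, 24/5); (7, 3) → (-121/25, 147/25); (4, 5) → (-148/25, 61/25)
T3 translate by (3, -1): (-7/5, 24/5) → (8/5, 19/5); (-121/25, 147/25) → (-46/25, 122/25); (-148/25, 61/25) → (-73/25, 36/25)
T4 scale by (-1, 3): (8/5, 19/5) → (-8/5, 57/5); (-46/25, 122/25) → (46/25, 366/25); (-73/25, 36/25) → (73/25, 108/25)
T5 translate by (5, 6): (-8/5, 57/5) → (17/5, 87/5); (46/25, 366/25) → (171/25, 516/25); (73/25, 108/25) → (198/25, 258/25)
T6 translate by (0, -6): (17/5, 87/5) → (17/5, 57/5); (171/25, 516/25) → (171/25, 366/25); (198/25, 258/25) → (198/25, 108/25)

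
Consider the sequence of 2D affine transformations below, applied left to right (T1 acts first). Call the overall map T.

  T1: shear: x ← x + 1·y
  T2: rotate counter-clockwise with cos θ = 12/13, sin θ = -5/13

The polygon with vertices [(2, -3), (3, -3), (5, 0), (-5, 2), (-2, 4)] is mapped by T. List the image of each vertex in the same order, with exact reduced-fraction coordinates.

image vertices: (-27/13, -31/13), (-15/13, -36/13), (60/13, -25/13), (-2, 3), (44/13, 38/13)

T1 shear: x ← x + 1·y: (2, -3) → (-1, -3); (3, -3) → (0, -3); (5, 0) → (5, 0); (-5, 2) → (-3, 2); (-2, 4) → (2, 4)
T2 rotate counter-clockwise with cos θ = 12/13, sin θ = -5/13: (-1, -3) → (-27/13, -31/13); (0, -3) → (-15/13, -36/13); (5, 0) → (60/13, -25/13); (-3, 2) → (-2, 3); (2, 4) → (44/13, 38/13)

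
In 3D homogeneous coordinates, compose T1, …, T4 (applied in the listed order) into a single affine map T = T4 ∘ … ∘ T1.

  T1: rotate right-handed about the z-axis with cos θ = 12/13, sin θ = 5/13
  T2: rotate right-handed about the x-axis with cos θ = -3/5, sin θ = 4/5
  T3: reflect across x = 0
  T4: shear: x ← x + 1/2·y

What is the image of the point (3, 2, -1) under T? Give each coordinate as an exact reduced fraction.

T1 rotate right-handed about the z-axis with cos θ = 12/13, sin θ = 5/13: (3, 2, -1) → (2, 3, -1)
T2 rotate right-handed about the x-axis with cos θ = -3/5, sin θ = 4/5: (2, 3, -1) → (2, -1, 3)
T3 reflect across x = 0: (2, -1, 3) → (-2, -1, 3)
T4 shear: x ← x + 1/2·y: (-2, -1, 3) → (-5/2, -1, 3)

T(p) = (-5/2, -1, 3)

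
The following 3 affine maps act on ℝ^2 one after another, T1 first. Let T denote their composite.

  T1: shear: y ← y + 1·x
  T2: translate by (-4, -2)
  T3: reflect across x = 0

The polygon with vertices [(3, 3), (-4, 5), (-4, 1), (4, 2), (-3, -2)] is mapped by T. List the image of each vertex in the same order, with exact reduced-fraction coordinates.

T1 shear: y ← y + 1·x: (3, 3) → (3, 6); (-4, 5) → (-4, 1); (-4, 1) → (-4, -3); (4, 2) → (4, 6); (-3, -2) → (-3, -5)
T2 translate by (-4, -2): (3, 6) → (-1, 4); (-4, 1) → (-8, -1); (-4, -3) → (-8, -5); (4, 6) → (0, 4); (-3, -5) → (-7, -7)
T3 reflect across x = 0: (-1, 4) → (1, 4); (-8, -1) → (8, -1); (-8, -5) → (8, -5); (0, 4) → (0, 4); (-7, -7) → (7, -7)

image vertices: (1, 4), (8, -1), (8, -5), (0, 4), (7, -7)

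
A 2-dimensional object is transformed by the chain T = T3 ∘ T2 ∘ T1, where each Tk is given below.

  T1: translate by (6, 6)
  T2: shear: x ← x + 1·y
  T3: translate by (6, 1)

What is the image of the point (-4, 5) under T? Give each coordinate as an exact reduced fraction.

T(p) = (19, 12)

T1 translate by (6, 6): (-4, 5) → (2, 11)
T2 shear: x ← x + 1·y: (2, 11) → (13, 11)
T3 translate by (6, 1): (13, 11) → (19, 12)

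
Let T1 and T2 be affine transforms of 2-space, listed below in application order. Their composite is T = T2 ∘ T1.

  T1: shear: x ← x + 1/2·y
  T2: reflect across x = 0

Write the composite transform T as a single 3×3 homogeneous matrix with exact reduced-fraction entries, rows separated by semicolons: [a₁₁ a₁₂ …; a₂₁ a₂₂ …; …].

T = [-1 -1/2 0; 0 1 0; 0 0 1]

T1 = [1 1/2 0; 0 1 0; 0 0 1]
T2·T1 = [-1 -1/2 0; 0 1 0; 0 0 1]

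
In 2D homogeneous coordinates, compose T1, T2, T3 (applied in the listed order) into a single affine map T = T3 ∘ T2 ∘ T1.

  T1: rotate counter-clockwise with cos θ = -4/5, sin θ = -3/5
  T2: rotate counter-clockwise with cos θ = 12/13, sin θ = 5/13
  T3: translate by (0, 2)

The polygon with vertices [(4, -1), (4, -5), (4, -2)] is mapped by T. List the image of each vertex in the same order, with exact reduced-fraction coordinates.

image vertices: (-188/65, -61/65), (-412/65, 71/65), (-244/65, -28/65)

T1 rotate counter-clockwise with cos θ = -4/5, sin θ = -3/5: (4, -1) → (-19/5, -8/5); (4, -5) → (-31/5, 8/5); (4, -2) → (-22/5, -4/5)
T2 rotate counter-clockwise with cos θ = 12/13, sin θ = 5/13: (-19/5, -8/5) → (-188/65, -191/65); (-31/5, 8/5) → (-412/65, -59/65); (-22/5, -4/5) → (-244/65, -158/65)
T3 translate by (0, 2): (-188/65, -191/65) → (-188/65, -61/65); (-412/65, -59/65) → (-412/65, 71/65); (-244/65, -158/65) → (-244/65, -28/65)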